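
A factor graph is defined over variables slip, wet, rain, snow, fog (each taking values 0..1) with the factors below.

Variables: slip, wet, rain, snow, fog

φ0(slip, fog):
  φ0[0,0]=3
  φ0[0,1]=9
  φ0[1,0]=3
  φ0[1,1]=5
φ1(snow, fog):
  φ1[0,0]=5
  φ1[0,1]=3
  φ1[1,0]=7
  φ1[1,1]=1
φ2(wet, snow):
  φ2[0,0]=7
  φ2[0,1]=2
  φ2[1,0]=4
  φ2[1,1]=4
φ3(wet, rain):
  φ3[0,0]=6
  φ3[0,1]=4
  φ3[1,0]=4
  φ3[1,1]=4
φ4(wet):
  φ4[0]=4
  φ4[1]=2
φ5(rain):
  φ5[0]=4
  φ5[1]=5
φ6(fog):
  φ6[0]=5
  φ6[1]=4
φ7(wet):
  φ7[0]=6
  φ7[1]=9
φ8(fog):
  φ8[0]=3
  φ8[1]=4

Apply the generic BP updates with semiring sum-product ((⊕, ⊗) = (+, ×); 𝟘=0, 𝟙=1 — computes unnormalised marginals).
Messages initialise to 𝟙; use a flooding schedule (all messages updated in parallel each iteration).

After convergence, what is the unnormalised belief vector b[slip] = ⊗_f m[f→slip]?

init: all messages = 𝟙 over 2 values
r1 m[φ0→slip] = [12, 8]
r1 m[φ0→fog] = [6, 14]
r1 m[φ1→snow] = [8, 8]
r1 m[φ1→fog] = [12, 4]
r1 m[φ2→wet] = [9, 8]
r1 m[φ2→snow] = [11, 6]
r1 m[φ3→wet] = [10, 8]
r1 m[φ3→rain] = [10, 8]
r1 m[φ4→wet] = [4, 2]
r1 m[φ5→rain] = [4, 5]
r1 m[φ6→fog] = [5, 4]
r1 m[φ7→wet] = [6, 9]
r1 m[φ8→fog] = [3, 4]
r1 m[slip→φ0] = [1, 1]
r1 m[wet→φ2] = [1, 1]
r1 m[wet→φ3] = [1, 1]
r1 m[wet→φ4] = [1, 1]
r1 m[wet→φ7] = [1, 1]
r1 m[rain→φ3] = [1, 1]
r1 m[rain→φ5] = [1, 1]
r1 m[snow→φ1] = [1, 1]
r1 m[snow→φ2] = [1, 1]
r1 m[fog→φ0] = [1, 1]
r1 m[fog→φ1] = [1, 1]
r1 m[fog→φ6] = [1, 1]
r1 m[fog→φ8] = [1, 1]
r2 m[φ0→slip] = [12, 8]
r2 m[φ0→fog] = [6, 14]
r2 m[φ1→snow] = [8, 8]
r2 m[φ1→fog] = [12, 4]
r2 m[φ2→wet] = [9, 8]
r2 m[φ2→snow] = [11, 6]
r2 m[φ3→wet] = [10, 8]
r2 m[φ3→rain] = [10, 8]
r2 m[φ4→wet] = [4, 2]
r2 m[φ5→rain] = [4, 5]
r2 m[φ6→fog] = [5, 4]
r2 m[φ7→wet] = [6, 9]
r2 m[φ8→fog] = [3, 4]
r2 m[slip→φ0] = [1, 1]
r2 m[wet→φ2] = [240, 144]
r2 m[wet→φ3] = [216, 144]
r2 m[wet→φ4] = [540, 576]
r2 m[wet→φ7] = [360, 128]
r2 m[rain→φ3] = [4, 5]
r2 m[rain→φ5] = [10, 8]
r2 m[snow→φ1] = [11, 6]
r2 m[snow→φ2] = [8, 8]
r2 m[fog→φ0] = [180, 64]
r2 m[fog→φ1] = [90, 224]
r2 m[fog→φ6] = [216, 224]
r2 m[fog→φ8] = [360, 224]
r3 m[φ0→slip] = [1116, 860]
r3 m[φ0→fog] = [6, 14]
r3 m[φ1→snow] = [1122, 854]
r3 m[φ1→fog] = [97, 39]
r3 m[φ2→wet] = [72, 64]
r3 m[φ2→snow] = [2256, 1056]
r3 m[φ3→wet] = [44, 36]
r3 m[φ3→rain] = [1872, 1440]
r3 m[φ4→wet] = [4, 2]
r3 m[φ5→rain] = [4, 5]
r3 m[φ6→fog] = [5, 4]
r3 m[φ7→wet] = [6, 9]
r3 m[φ8→fog] = [3, 4]
r3 m[slip→φ0] = [1, 1]
r3 m[wet→φ2] = [240, 144]
r3 m[wet→φ3] = [216, 144]
r3 m[wet→φ4] = [540, 576]
r3 m[wet→φ7] = [360, 128]
r3 m[rain→φ3] = [4, 5]
r3 m[rain→φ5] = [10, 8]
r3 m[snow→φ1] = [11, 6]
r3 m[snow→φ2] = [8, 8]
r3 m[fog→φ0] = [180, 64]
r3 m[fog→φ1] = [90, 224]
r3 m[fog→φ6] = [216, 224]
r3 m[fog→φ8] = [360, 224]
r4 m[φ0→slip] = [1116, 860]
r4 m[φ0→fog] = [6, 14]
r4 m[φ1→snow] = [1122, 854]
r4 m[φ1→fog] = [97, 39]
r4 m[φ2→wet] = [72, 64]
r4 m[φ2→snow] = [2256, 1056]
r4 m[φ3→wet] = [44, 36]
r4 m[φ3→rain] = [1872, 1440]
r4 m[φ4→wet] = [4, 2]
r4 m[φ5→rain] = [4, 5]
r4 m[φ6→fog] = [5, 4]
r4 m[φ7→wet] = [6, 9]
r4 m[φ8→fog] = [3, 4]
r4 m[slip→φ0] = [1, 1]
r4 m[wet→φ2] = [1056, 648]
r4 m[wet→φ3] = [1728, 1152]
r4 m[wet→φ4] = [19008, 20736]
r4 m[wet→φ7] = [12672, 4608]
r4 m[rain→φ3] = [4, 5]
r4 m[rain→φ5] = [1872, 1440]
r4 m[snow→φ1] = [2256, 1056]
r4 m[snow→φ2] = [1122, 854]
r4 m[fog→φ0] = [1455, 624]
r4 m[fog→φ1] = [90, 224]
r4 m[fog→φ6] = [1746, 2184]
r4 m[fog→φ8] = [2910, 2184]
r5 m[φ0→slip] = [9981, 7485]
r5 m[φ0→fog] = [6, 14]
r5 m[φ1→snow] = [1122, 854]
r5 m[φ1→fog] = [18672, 7824]
r5 m[φ2→wet] = [9562, 7904]
r5 m[φ2→snow] = [9984, 4704]
r5 m[φ3→wet] = [44, 36]
r5 m[φ3→rain] = [14976, 11520]
r5 m[φ4→wet] = [4, 2]
r5 m[φ5→rain] = [4, 5]
r5 m[φ6→fog] = [5, 4]
r5 m[φ7→wet] = [6, 9]
r5 m[φ8→fog] = [3, 4]
r5 m[slip→φ0] = [1, 1]
r5 m[wet→φ2] = [1056, 648]
r5 m[wet→φ3] = [1728, 1152]
r5 m[wet→φ4] = [19008, 20736]
r5 m[wet→φ7] = [12672, 4608]
r5 m[rain→φ3] = [4, 5]
r5 m[rain→φ5] = [1872, 1440]
r5 m[snow→φ1] = [2256, 1056]
r5 m[snow→φ2] = [1122, 854]
r5 m[fog→φ0] = [1455, 624]
r5 m[fog→φ1] = [90, 224]
r5 m[fog→φ6] = [1746, 2184]
r5 m[fog→φ8] = [2910, 2184]
r6 m[φ0→slip] = [9981, 7485]
r6 m[φ0→fog] = [6, 14]
r6 m[φ1→snow] = [1122, 854]
r6 m[φ1→fog] = [18672, 7824]
r6 m[φ2→wet] = [9562, 7904]
r6 m[φ2→snow] = [9984, 4704]
r6 m[φ3→wet] = [44, 36]
r6 m[φ3→rain] = [14976, 11520]
r6 m[φ4→wet] = [4, 2]
r6 m[φ5→rain] = [4, 5]
r6 m[φ6→fog] = [5, 4]
r6 m[φ7→wet] = [6, 9]
r6 m[φ8→fog] = [3, 4]
r6 m[slip→φ0] = [1, 1]
r6 m[wet→φ2] = [1056, 648]
r6 m[wet→φ3] = [229488, 142272]
r6 m[wet→φ4] = [2524368, 2560896]
r6 m[wet→φ7] = [1682912, 569088]
r6 m[rain→φ3] = [4, 5]
r6 m[rain→φ5] = [14976, 11520]
r6 m[snow→φ1] = [9984, 4704]
r6 m[snow→φ2] = [1122, 854]
r6 m[fog→φ0] = [280080, 125184]
r6 m[fog→φ1] = [90, 224]
r6 m[fog→φ6] = [336096, 438144]
r6 m[fog→φ8] = [560160, 438144]
r7 m[φ0→slip] = [1966896, 1466160]
r7 m[φ0→fog] = [6, 14]
r7 m[φ1→snow] = [1122, 854]
r7 m[φ1→fog] = [82848, 34656]
r7 m[φ2→wet] = [9562, 7904]
r7 m[φ2→snow] = [9984, 4704]
r7 m[φ3→wet] = [44, 36]
r7 m[φ3→rain] = [1946016, 1487040]
r7 m[φ4→wet] = [4, 2]
r7 m[φ5→rain] = [4, 5]
r7 m[φ6→fog] = [5, 4]
r7 m[φ7→wet] = [6, 9]
r7 m[φ8→fog] = [3, 4]
r7 m[slip→φ0] = [1, 1]
r7 m[wet→φ2] = [1056, 648]
r7 m[wet→φ3] = [229488, 142272]
r7 m[wet→φ4] = [2524368, 2560896]
r7 m[wet→φ7] = [1682912, 569088]
r7 m[rain→φ3] = [4, 5]
r7 m[rain→φ5] = [14976, 11520]
r7 m[snow→φ1] = [9984, 4704]
r7 m[snow→φ2] = [1122, 854]
r7 m[fog→φ0] = [280080, 125184]
r7 m[fog→φ1] = [90, 224]
r7 m[fog→φ6] = [336096, 438144]
r7 m[fog→φ8] = [560160, 438144]
r8 m[φ0→slip] = [1966896, 1466160]
r8 m[φ0→fog] = [6, 14]
r8 m[φ1→snow] = [1122, 854]
r8 m[φ1→fog] = [82848, 34656]
r8 m[φ2→wet] = [9562, 7904]
r8 m[φ2→snow] = [9984, 4704]
r8 m[φ3→wet] = [44, 36]
r8 m[φ3→rain] = [1946016, 1487040]
r8 m[φ4→wet] = [4, 2]
r8 m[φ5→rain] = [4, 5]
r8 m[φ6→fog] = [5, 4]
r8 m[φ7→wet] = [6, 9]
r8 m[φ8→fog] = [3, 4]
r8 m[slip→φ0] = [1, 1]
r8 m[wet→φ2] = [1056, 648]
r8 m[wet→φ3] = [229488, 142272]
r8 m[wet→φ4] = [2524368, 2560896]
r8 m[wet→φ7] = [1682912, 569088]
r8 m[rain→φ3] = [4, 5]
r8 m[rain→φ5] = [1946016, 1487040]
r8 m[snow→φ1] = [9984, 4704]
r8 m[snow→φ2] = [1122, 854]
r8 m[fog→φ0] = [1242720, 554496]
r8 m[fog→φ1] = [90, 224]
r8 m[fog→φ6] = [1491264, 1940736]
r8 m[fog→φ8] = [2485440, 1940736]
r9 m[φ0→slip] = [8718624, 6500640]
r9 m[φ0→fog] = [6, 14]
r9 m[φ1→snow] = [1122, 854]
r9 m[φ1→fog] = [82848, 34656]
r9 m[φ2→wet] = [9562, 7904]
r9 m[φ2→snow] = [9984, 4704]
r9 m[φ3→wet] = [44, 36]
r9 m[φ3→rain] = [1946016, 1487040]
r9 m[φ4→wet] = [4, 2]
r9 m[φ5→rain] = [4, 5]
r9 m[φ6→fog] = [5, 4]
r9 m[φ7→wet] = [6, 9]
r9 m[φ8→fog] = [3, 4]
r9 m[slip→φ0] = [1, 1]
r9 m[wet→φ2] = [1056, 648]
r9 m[wet→φ3] = [229488, 142272]
r9 m[wet→φ4] = [2524368, 2560896]
r9 m[wet→φ7] = [1682912, 569088]
r9 m[rain→φ3] = [4, 5]
r9 m[rain→φ5] = [1946016, 1487040]
r9 m[snow→φ1] = [9984, 4704]
r9 m[snow→φ2] = [1122, 854]
r9 m[fog→φ0] = [1242720, 554496]
r9 m[fog→φ1] = [90, 224]
r9 m[fog→φ6] = [1491264, 1940736]
r9 m[fog→φ8] = [2485440, 1940736]
r10 m[φ0→slip] = [8718624, 6500640]
r10 m[φ0→fog] = [6, 14]
r10 m[φ1→snow] = [1122, 854]
r10 m[φ1→fog] = [82848, 34656]
r10 m[φ2→wet] = [9562, 7904]
r10 m[φ2→snow] = [9984, 4704]
r10 m[φ3→wet] = [44, 36]
r10 m[φ3→rain] = [1946016, 1487040]
r10 m[φ4→wet] = [4, 2]
r10 m[φ5→rain] = [4, 5]
r10 m[φ6→fog] = [5, 4]
r10 m[φ7→wet] = [6, 9]
r10 m[φ8→fog] = [3, 4]
r10 m[slip→φ0] = [1, 1]
r10 m[wet→φ2] = [1056, 648]
r10 m[wet→φ3] = [229488, 142272]
r10 m[wet→φ4] = [2524368, 2560896]
r10 m[wet→φ7] = [1682912, 569088]
r10 m[rain→φ3] = [4, 5]
r10 m[rain→φ5] = [1946016, 1487040]
r10 m[snow→φ1] = [9984, 4704]
r10 m[snow→φ2] = [1122, 854]
r10 m[fog→φ0] = [1242720, 554496]
r10 m[fog→φ1] = [90, 224]
r10 m[fog→φ6] = [1491264, 1940736]
r10 m[fog→φ8] = [2485440, 1940736]
fixed point reached at round 10
b[slip] = ⊗ incoming = [8718624, 6500640]

b[slip] = [8718624, 6500640]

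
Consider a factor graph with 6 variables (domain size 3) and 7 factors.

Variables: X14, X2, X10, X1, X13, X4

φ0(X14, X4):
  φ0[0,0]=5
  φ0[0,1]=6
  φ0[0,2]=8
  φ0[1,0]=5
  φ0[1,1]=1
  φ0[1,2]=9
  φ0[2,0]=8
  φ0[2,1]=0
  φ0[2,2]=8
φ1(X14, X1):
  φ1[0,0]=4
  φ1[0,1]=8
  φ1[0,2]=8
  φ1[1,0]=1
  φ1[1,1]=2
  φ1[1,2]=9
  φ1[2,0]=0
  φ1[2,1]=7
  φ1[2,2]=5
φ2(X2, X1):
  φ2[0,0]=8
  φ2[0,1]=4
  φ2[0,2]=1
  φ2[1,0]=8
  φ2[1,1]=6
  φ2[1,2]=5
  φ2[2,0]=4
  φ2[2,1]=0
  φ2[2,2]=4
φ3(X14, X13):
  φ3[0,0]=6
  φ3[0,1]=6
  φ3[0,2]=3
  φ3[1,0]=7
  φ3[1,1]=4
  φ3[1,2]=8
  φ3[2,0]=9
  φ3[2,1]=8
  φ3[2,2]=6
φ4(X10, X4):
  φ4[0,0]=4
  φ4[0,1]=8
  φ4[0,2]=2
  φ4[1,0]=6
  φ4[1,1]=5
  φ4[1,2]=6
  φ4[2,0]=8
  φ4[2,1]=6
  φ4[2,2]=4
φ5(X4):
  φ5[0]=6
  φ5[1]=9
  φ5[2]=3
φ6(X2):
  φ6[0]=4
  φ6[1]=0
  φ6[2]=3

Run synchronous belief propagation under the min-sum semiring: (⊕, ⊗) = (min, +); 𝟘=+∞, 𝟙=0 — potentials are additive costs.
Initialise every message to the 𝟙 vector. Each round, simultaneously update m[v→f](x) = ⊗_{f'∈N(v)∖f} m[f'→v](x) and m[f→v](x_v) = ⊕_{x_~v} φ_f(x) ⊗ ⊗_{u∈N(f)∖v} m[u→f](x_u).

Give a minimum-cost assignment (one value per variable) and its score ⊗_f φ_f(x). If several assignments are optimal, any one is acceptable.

init: all messages = 𝟙 over 3 values
r1 m[φ0→X14] = [5, 1, 0]
r1 m[φ0→X4] = [5, 0, 8]
r1 m[φ1→X14] = [4, 1, 0]
r1 m[φ1→X1] = [0, 2, 5]
r1 m[φ2→X2] = [1, 5, 0]
r1 m[φ2→X1] = [4, 0, 1]
r1 m[φ3→X14] = [3, 4, 6]
r1 m[φ3→X13] = [6, 4, 3]
r1 m[φ4→X10] = [2, 5, 4]
r1 m[φ4→X4] = [4, 5, 2]
r1 m[φ5→X4] = [6, 9, 3]
r1 m[φ6→X2] = [4, 0, 3]
r1 m[X14→φ0] = [0, 0, 0]
r1 m[X14→φ1] = [0, 0, 0]
r1 m[X14→φ3] = [0, 0, 0]
r1 m[X2→φ2] = [0, 0, 0]
r1 m[X2→φ6] = [0, 0, 0]
r1 m[X10→φ4] = [0, 0, 0]
r1 m[X1→φ1] = [0, 0, 0]
r1 m[X1→φ2] = [0, 0, 0]
r1 m[X13→φ3] = [0, 0, 0]
r1 m[X4→φ0] = [0, 0, 0]
r1 m[X4→φ4] = [0, 0, 0]
r1 m[X4→φ5] = [0, 0, 0]
r2 m[φ0→X14] = [5, 1, 0]
r2 m[φ0→X4] = [5, 0, 8]
r2 m[φ1→X14] = [4, 1, 0]
r2 m[φ1→X1] = [0, 2, 5]
r2 m[φ2→X2] = [1, 5, 0]
r2 m[φ2→X1] = [4, 0, 1]
r2 m[φ3→X14] = [3, 4, 6]
r2 m[φ3→X13] = [6, 4, 3]
r2 m[φ4→X10] = [2, 5, 4]
r2 m[φ4→X4] = [4, 5, 2]
r2 m[φ5→X4] = [6, 9, 3]
r2 m[φ6→X2] = [4, 0, 3]
r2 m[X14→φ0] = [7, 5, 6]
r2 m[X14→φ1] = [8, 5, 6]
r2 m[X14→φ3] = [9, 2, 0]
r2 m[X2→φ2] = [4, 0, 3]
r2 m[X2→φ6] = [1, 5, 0]
r2 m[X10→φ4] = [0, 0, 0]
r2 m[X1→φ1] = [4, 0, 1]
r2 m[X1→φ2] = [0, 2, 5]
r2 m[X13→φ3] = [0, 0, 0]
r2 m[X4→φ0] = [10, 14, 5]
r2 m[X4→φ4] = [11, 9, 11]
r2 m[X4→φ5] = [9, 5, 10]
r3 m[φ0→X14] = [13, 14, 13]
r3 m[φ0→X4] = [10, 6, 14]
r3 m[φ1→X14] = [8, 2, 4]
r3 m[φ1→X1] = [6, 7, 11]
r3 m[φ2→X2] = [6, 8, 2]
r3 m[φ2→X1] = [7, 3, 5]
r3 m[φ3→X14] = [3, 4, 6]
r3 m[φ3→X13] = [9, 6, 6]
r3 m[φ4→X10] = [13, 14, 15]
r3 m[φ4→X4] = [4, 5, 2]
r3 m[φ5→X4] = [6, 9, 3]
r3 m[φ6→X2] = [4, 0, 3]
r3 m[X14→φ0] = [7, 5, 6]
r3 m[X14→φ1] = [8, 5, 6]
r3 m[X14→φ3] = [9, 2, 0]
r3 m[X2→φ2] = [4, 0, 3]
r3 m[X2→φ6] = [1, 5, 0]
r3 m[X10→φ4] = [0, 0, 0]
r3 m[X1→φ1] = [4, 0, 1]
r3 m[X1→φ2] = [0, 2, 5]
r3 m[X13→φ3] = [0, 0, 0]
r3 m[X4→φ0] = [10, 14, 5]
r3 m[X4→φ4] = [11, 9, 11]
r3 m[X4→φ5] = [9, 5, 10]
r4 m[φ0→X14] = [13, 14, 13]
r4 m[φ0→X4] = [10, 6, 14]
r4 m[φ1→X14] = [8, 2, 4]
r4 m[φ1→X1] = [6, 7, 11]
r4 m[φ2→X2] = [6, 8, 2]
r4 m[φ2→X1] = [7, 3, 5]
r4 m[φ3→X14] = [3, 4, 6]
r4 m[φ3→X13] = [9, 6, 6]
r4 m[φ4→X10] = [13, 14, 15]
r4 m[φ4→X4] = [4, 5, 2]
r4 m[φ5→X4] = [6, 9, 3]
r4 m[φ6→X2] = [4, 0, 3]
r4 m[X14→φ0] = [11, 6, 10]
r4 m[X14→φ1] = [16, 18, 19]
r4 m[X14→φ3] = [21, 16, 17]
r4 m[X2→φ2] = [4, 0, 3]
r4 m[X2→φ6] = [6, 8, 2]
r4 m[X10→φ4] = [0, 0, 0]
r4 m[X1→φ1] = [7, 3, 5]
r4 m[X1→φ2] = [6, 7, 11]
r4 m[X13→φ3] = [0, 0, 0]
r4 m[X4→φ0] = [10, 14, 5]
r4 m[X4→φ4] = [16, 15, 17]
r4 m[X4→φ5] = [14, 11, 16]
r5 m[φ0→X14] = [13, 14, 13]
r5 m[φ0→X4] = [11, 7, 15]
r5 m[φ1→X14] = [11, 5, 7]
r5 m[φ1→X1] = [19, 20, 24]
r5 m[φ2→X2] = [11, 13, 7]
r5 m[φ2→X1] = [7, 3, 5]
r5 m[φ3→X14] = [3, 4, 6]
r5 m[φ3→X13] = [23, 20, 23]
r5 m[φ4→X10] = [19, 20, 21]
r5 m[φ4→X4] = [4, 5, 2]
r5 m[φ5→X4] = [6, 9, 3]
r5 m[φ6→X2] = [4, 0, 3]
r5 m[X14→φ0] = [11, 6, 10]
r5 m[X14→φ1] = [16, 18, 19]
r5 m[X14→φ3] = [21, 16, 17]
r5 m[X2→φ2] = [4, 0, 3]
r5 m[X2→φ6] = [6, 8, 2]
r5 m[X10→φ4] = [0, 0, 0]
r5 m[X1→φ1] = [7, 3, 5]
r5 m[X1→φ2] = [6, 7, 11]
r5 m[X13→φ3] = [0, 0, 0]
r5 m[X4→φ0] = [10, 14, 5]
r5 m[X4→φ4] = [16, 15, 17]
r5 m[X4→φ5] = [14, 11, 16]
r6 m[φ0→X14] = [13, 14, 13]
r6 m[φ0→X4] = [11, 7, 15]
r6 m[φ1→X14] = [11, 5, 7]
r6 m[φ1→X1] = [19, 20, 24]
r6 m[φ2→X2] = [11, 13, 7]
r6 m[φ2→X1] = [7, 3, 5]
r6 m[φ3→X14] = [3, 4, 6]
r6 m[φ3→X13] = [23, 20, 23]
r6 m[φ4→X10] = [19, 20, 21]
r6 m[φ4→X4] = [4, 5, 2]
r6 m[φ5→X4] = [6, 9, 3]
r6 m[φ6→X2] = [4, 0, 3]
r6 m[X14→φ0] = [14, 9, 13]
r6 m[X14→φ1] = [16, 18, 19]
r6 m[X14→φ3] = [24, 19, 20]
r6 m[X2→φ2] = [4, 0, 3]
r6 m[X2→φ6] = [11, 13, 7]
r6 m[X10→φ4] = [0, 0, 0]
r6 m[X1→φ1] = [7, 3, 5]
r6 m[X1→φ2] = [19, 20, 24]
r6 m[X13→φ3] = [0, 0, 0]
r6 m[X4→φ0] = [10, 14, 5]
r6 m[X4→φ4] = [17, 16, 18]
r6 m[X4→φ5] = [15, 12, 17]
r7 m[φ0→X14] = [13, 14, 13]
r7 m[φ0→X4] = [14, 10, 18]
r7 m[φ1→X14] = [11, 5, 7]
r7 m[φ1→X1] = [19, 20, 24]
r7 m[φ2→X2] = [24, 26, 20]
r7 m[φ2→X1] = [7, 3, 5]
r7 m[φ3→X14] = [3, 4, 6]
r7 m[φ3→X13] = [26, 23, 26]
r7 m[φ4→X10] = [20, 21, 22]
r7 m[φ4→X4] = [4, 5, 2]
r7 m[φ5→X4] = [6, 9, 3]
r7 m[φ6→X2] = [4, 0, 3]
r7 m[X14→φ0] = [14, 9, 13]
r7 m[X14→φ1] = [16, 18, 19]
r7 m[X14→φ3] = [24, 19, 20]
r7 m[X2→φ2] = [4, 0, 3]
r7 m[X2→φ6] = [11, 13, 7]
r7 m[X10→φ4] = [0, 0, 0]
r7 m[X1→φ1] = [7, 3, 5]
r7 m[X1→φ2] = [19, 20, 24]
r7 m[X13→φ3] = [0, 0, 0]
r7 m[X4→φ0] = [10, 14, 5]
r7 m[X4→φ4] = [17, 16, 18]
r7 m[X4→φ5] = [15, 12, 17]
r8 m[φ0→X14] = [13, 14, 13]
r8 m[φ0→X4] = [14, 10, 18]
r8 m[φ1→X14] = [11, 5, 7]
r8 m[φ1→X1] = [19, 20, 24]
r8 m[φ2→X2] = [24, 26, 20]
r8 m[φ2→X1] = [7, 3, 5]
r8 m[φ3→X14] = [3, 4, 6]
r8 m[φ3→X13] = [26, 23, 26]
r8 m[φ4→X10] = [20, 21, 22]
r8 m[φ4→X4] = [4, 5, 2]
r8 m[φ5→X4] = [6, 9, 3]
r8 m[φ6→X2] = [4, 0, 3]
r8 m[X14→φ0] = [14, 9, 13]
r8 m[X14→φ1] = [16, 18, 19]
r8 m[X14→φ3] = [24, 19, 20]
r8 m[X2→φ2] = [4, 0, 3]
r8 m[X2→φ6] = [24, 26, 20]
r8 m[X10→φ4] = [0, 0, 0]
r8 m[X1→φ1] = [7, 3, 5]
r8 m[X1→φ2] = [19, 20, 24]
r8 m[X13→φ3] = [0, 0, 0]
r8 m[X4→φ0] = [10, 14, 5]
r8 m[X4→φ4] = [20, 19, 21]
r8 m[X4→φ5] = [18, 15, 20]
r9 m[φ0→X14] = [13, 14, 13]
r9 m[φ0→X4] = [14, 10, 18]
r9 m[φ1→X14] = [11, 5, 7]
r9 m[φ1→X1] = [19, 20, 24]
r9 m[φ2→X2] = [24, 26, 20]
r9 m[φ2→X1] = [7, 3, 5]
r9 m[φ3→X14] = [3, 4, 6]
r9 m[φ3→X13] = [26, 23, 26]
r9 m[φ4→X10] = [23, 24, 25]
r9 m[φ4→X4] = [4, 5, 2]
r9 m[φ5→X4] = [6, 9, 3]
r9 m[φ6→X2] = [4, 0, 3]
r9 m[X14→φ0] = [14, 9, 13]
r9 m[X14→φ1] = [16, 18, 19]
r9 m[X14→φ3] = [24, 19, 20]
r9 m[X2→φ2] = [4, 0, 3]
r9 m[X2→φ6] = [24, 26, 20]
r9 m[X10→φ4] = [0, 0, 0]
r9 m[X1→φ1] = [7, 3, 5]
r9 m[X1→φ2] = [19, 20, 24]
r9 m[X13→φ3] = [0, 0, 0]
r9 m[X4→φ0] = [10, 14, 5]
r9 m[X4→φ4] = [20, 19, 21]
r9 m[X4→φ5] = [18, 15, 20]
r10 m[φ0→X14] = [13, 14, 13]
r10 m[φ0→X4] = [14, 10, 18]
r10 m[φ1→X14] = [11, 5, 7]
r10 m[φ1→X1] = [19, 20, 24]
r10 m[φ2→X2] = [24, 26, 20]
r10 m[φ2→X1] = [7, 3, 5]
r10 m[φ3→X14] = [3, 4, 6]
r10 m[φ3→X13] = [26, 23, 26]
r10 m[φ4→X10] = [23, 24, 25]
r10 m[φ4→X4] = [4, 5, 2]
r10 m[φ5→X4] = [6, 9, 3]
r10 m[φ6→X2] = [4, 0, 3]
r10 m[X14→φ0] = [14, 9, 13]
r10 m[X14→φ1] = [16, 18, 19]
r10 m[X14→φ3] = [24, 19, 20]
r10 m[X2→φ2] = [4, 0, 3]
r10 m[X2→φ6] = [24, 26, 20]
r10 m[X10→φ4] = [0, 0, 0]
r10 m[X1→φ1] = [7, 3, 5]
r10 m[X1→φ2] = [19, 20, 24]
r10 m[X13→φ3] = [0, 0, 0]
r10 m[X4→φ0] = [10, 14, 5]
r10 m[X4→φ4] = [20, 19, 21]
r10 m[X4→φ5] = [18, 15, 20]
fixed point reached at round 10
traceback from X14: (X14=1, X2=2, X10=0, X1=1, X13=1, X4=2), score=23

assignment: (X14=1, X2=2, X10=0, X1=1, X13=1, X4=2); score = 23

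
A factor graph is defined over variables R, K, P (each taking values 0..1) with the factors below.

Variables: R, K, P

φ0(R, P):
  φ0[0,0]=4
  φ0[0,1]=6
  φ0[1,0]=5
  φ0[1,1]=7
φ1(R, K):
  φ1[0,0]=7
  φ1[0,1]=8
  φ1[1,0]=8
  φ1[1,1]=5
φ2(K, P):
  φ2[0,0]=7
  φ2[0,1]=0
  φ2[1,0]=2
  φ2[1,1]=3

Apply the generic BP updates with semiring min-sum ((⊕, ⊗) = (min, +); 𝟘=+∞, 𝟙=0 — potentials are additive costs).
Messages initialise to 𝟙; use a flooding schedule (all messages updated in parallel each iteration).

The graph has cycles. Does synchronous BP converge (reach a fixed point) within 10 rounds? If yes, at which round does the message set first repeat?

NOT CONVERGED within 10 rounds

init: all messages = 𝟙 over 2 values
r1 m[φ0→R] = [4, 5]
r1 m[φ0→P] = [4, 6]
r1 m[φ1→R] = [7, 5]
r1 m[φ1→K] = [7, 5]
r1 m[φ2→K] = [0, 2]
r1 m[φ2→P] = [2, 0]
r1 m[R→φ0] = [0, 0]
r1 m[R→φ1] = [0, 0]
r1 m[K→φ1] = [0, 0]
r1 m[K→φ2] = [0, 0]
r1 m[P→φ0] = [0, 0]
r1 m[P→φ2] = [0, 0]
r2 m[φ0→R] = [4, 5]
r2 m[φ0→P] = [4, 6]
r2 m[φ1→R] = [7, 5]
r2 m[φ1→K] = [7, 5]
r2 m[φ2→K] = [0, 2]
r2 m[φ2→P] = [2, 0]
r2 m[R→φ0] = [7, 5]
r2 m[R→φ1] = [4, 5]
r2 m[K→φ1] = [0, 2]
r2 m[K→φ2] = [7, 5]
r2 m[P→φ0] = [2, 0]
r2 m[P→φ2] = [4, 6]
r3 m[φ0→R] = [6, 7]
r3 m[φ0→P] = [10, 12]
r3 m[φ1→R] = [7, 7]
r3 m[φ1→K] = [11, 10]
r3 m[φ2→K] = [6, 6]
r3 m[φ2→P] = [7, 7]
r3 m[R→φ0] = [7, 5]
r3 m[R→φ1] = [4, 5]
r3 m[K→φ1] = [0, 2]
r3 m[K→φ2] = [7, 5]
r3 m[P→φ0] = [2, 0]
r3 m[P→φ2] = [4, 6]
r4 m[φ0→R] = [6, 7]
r4 m[φ0→P] = [10, 12]
r4 m[φ1→R] = [7, 7]
r4 m[φ1→K] = [11, 10]
r4 m[φ2→K] = [6, 6]
r4 m[φ2→P] = [7, 7]
r4 m[R→φ0] = [7, 7]
r4 m[R→φ1] = [6, 7]
r4 m[K→φ1] = [6, 6]
r4 m[K→φ2] = [11, 10]
r4 m[P→φ0] = [7, 7]
r4 m[P→φ2] = [10, 12]
r5 m[φ0→R] = [11, 12]
r5 m[φ0→P] = [11, 13]
r5 m[φ1→R] = [13, 11]
r5 m[φ1→K] = [13, 12]
r5 m[φ2→K] = [12, 12]
r5 m[φ2→P] = [12, 11]
r5 m[R→φ0] = [7, 7]
r5 m[R→φ1] = [6, 7]
r5 m[K→φ1] = [6, 6]
r5 m[K→φ2] = [11, 10]
r5 m[P→φ0] = [7, 7]
r5 m[P→φ2] = [10, 12]
r6 m[φ0→R] = [11, 12]
r6 m[φ0→P] = [11, 13]
r6 m[φ1→R] = [13, 11]
r6 m[φ1→K] = [13, 12]
r6 m[φ2→K] = [12, 12]
r6 m[φ2→P] = [12, 11]
r6 m[R→φ0] = [13, 11]
r6 m[R→φ1] = [11, 12]
r6 m[K→φ1] = [12, 12]
r6 m[K→φ2] = [13, 12]
r6 m[P→φ0] = [12, 11]
r6 m[P→φ2] = [11, 13]
r7 m[φ0→R] = [16, 17]
r7 m[φ0→P] = [16, 18]
r7 m[φ1→R] = [19, 17]
r7 m[φ1→K] = [18, 17]
r7 m[φ2→K] = [13, 13]
r7 m[φ2→P] = [14, 13]
r7 m[R→φ0] = [13, 11]
r7 m[R→φ1] = [11, 12]
r7 m[K→φ1] = [12, 12]
r7 m[K→φ2] = [13, 12]
r7 m[P→φ0] = [12, 11]
r7 m[P→φ2] = [11, 13]
r8 m[φ0→R] = [16, 17]
r8 m[φ0→P] = [16, 18]
r8 m[φ1→R] = [19, 17]
r8 m[φ1→K] = [18, 17]
r8 m[φ2→K] = [13, 13]
r8 m[φ2→P] = [14, 13]
r8 m[R→φ0] = [19, 17]
r8 m[R→φ1] = [16, 17]
r8 m[K→φ1] = [13, 13]
r8 m[K→φ2] = [18, 17]
r8 m[P→φ0] = [14, 13]
r8 m[P→φ2] = [16, 18]
r9 m[φ0→R] = [18, 19]
r9 m[φ0→P] = [22, 24]
r9 m[φ1→R] = [20, 18]
r9 m[φ1→K] = [23, 22]
r9 m[φ2→K] = [18, 18]
r9 m[φ2→P] = [19, 18]
r9 m[R→φ0] = [19, 17]
r9 m[R→φ1] = [16, 17]
r9 m[K→φ1] = [13, 13]
r9 m[K→φ2] = [18, 17]
r9 m[P→φ0] = [14, 13]
r9 m[P→φ2] = [16, 18]
r10 m[φ0→R] = [18, 19]
r10 m[φ0→P] = [22, 24]
r10 m[φ1→R] = [20, 18]
r10 m[φ1→K] = [23, 22]
r10 m[φ2→K] = [18, 18]
r10 m[φ2→P] = [19, 18]
r10 m[R→φ0] = [20, 18]
r10 m[R→φ1] = [18, 19]
r10 m[K→φ1] = [18, 18]
r10 m[K→φ2] = [23, 22]
r10 m[P→φ0] = [19, 18]
r10 m[P→φ2] = [22, 24]
no fixed point within 10 rounds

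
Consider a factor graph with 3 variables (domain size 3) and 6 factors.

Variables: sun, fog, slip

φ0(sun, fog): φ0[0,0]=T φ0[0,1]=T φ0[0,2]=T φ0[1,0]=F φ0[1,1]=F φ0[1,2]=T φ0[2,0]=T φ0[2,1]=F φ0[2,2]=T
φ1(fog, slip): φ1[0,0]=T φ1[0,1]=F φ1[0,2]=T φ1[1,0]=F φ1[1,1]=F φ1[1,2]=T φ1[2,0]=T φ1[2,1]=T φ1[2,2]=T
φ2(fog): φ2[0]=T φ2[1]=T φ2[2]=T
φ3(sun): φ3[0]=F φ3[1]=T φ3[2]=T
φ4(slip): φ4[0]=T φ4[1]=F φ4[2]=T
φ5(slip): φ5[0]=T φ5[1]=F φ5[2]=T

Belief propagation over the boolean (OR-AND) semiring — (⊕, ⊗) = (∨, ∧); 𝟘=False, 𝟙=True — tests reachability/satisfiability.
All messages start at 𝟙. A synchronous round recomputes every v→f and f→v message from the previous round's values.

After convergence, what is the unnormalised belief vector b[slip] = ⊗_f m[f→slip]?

init: all messages = 𝟙 over 3 values
r1 m[φ0→sun] = [T, T, T]
r1 m[φ0→fog] = [T, T, T]
r1 m[φ1→fog] = [T, T, T]
r1 m[φ1→slip] = [T, T, T]
r1 m[φ2→fog] = [T, T, T]
r1 m[φ3→sun] = [F, T, T]
r1 m[φ4→slip] = [T, F, T]
r1 m[φ5→slip] = [T, F, T]
r1 m[sun→φ0] = [T, T, T]
r1 m[sun→φ3] = [T, T, T]
r1 m[fog→φ0] = [T, T, T]
r1 m[fog→φ1] = [T, T, T]
r1 m[fog→φ2] = [T, T, T]
r1 m[slip→φ1] = [T, T, T]
r1 m[slip→φ4] = [T, T, T]
r1 m[slip→φ5] = [T, T, T]
r2 m[φ0→sun] = [T, T, T]
r2 m[φ0→fog] = [T, T, T]
r2 m[φ1→fog] = [T, T, T]
r2 m[φ1→slip] = [T, T, T]
r2 m[φ2→fog] = [T, T, T]
r2 m[φ3→sun] = [F, T, T]
r2 m[φ4→slip] = [T, F, T]
r2 m[φ5→slip] = [T, F, T]
r2 m[sun→φ0] = [F, T, T]
r2 m[sun→φ3] = [T, T, T]
r2 m[fog→φ0] = [T, T, T]
r2 m[fog→φ1] = [T, T, T]
r2 m[fog→φ2] = [T, T, T]
r2 m[slip→φ1] = [T, F, T]
r2 m[slip→φ4] = [T, F, T]
r2 m[slip→φ5] = [T, F, T]
r3 m[φ0→sun] = [T, T, T]
r3 m[φ0→fog] = [T, F, T]
r3 m[φ1→fog] = [T, T, T]
r3 m[φ1→slip] = [T, T, T]
r3 m[φ2→fog] = [T, T, T]
r3 m[φ3→sun] = [F, T, T]
r3 m[φ4→slip] = [T, F, T]
r3 m[φ5→slip] = [T, F, T]
r3 m[sun→φ0] = [F, T, T]
r3 m[sun→φ3] = [T, T, T]
r3 m[fog→φ0] = [T, T, T]
r3 m[fog→φ1] = [T, T, T]
r3 m[fog→φ2] = [T, T, T]
r3 m[slip→φ1] = [T, F, T]
r3 m[slip→φ4] = [T, F, T]
r3 m[slip→φ5] = [T, F, T]
r4 m[φ0→sun] = [T, T, T]
r4 m[φ0→fog] = [T, F, T]
r4 m[φ1→fog] = [T, T, T]
r4 m[φ1→slip] = [T, T, T]
r4 m[φ2→fog] = [T, T, T]
r4 m[φ3→sun] = [F, T, T]
r4 m[φ4→slip] = [T, F, T]
r4 m[φ5→slip] = [T, F, T]
r4 m[sun→φ0] = [F, T, T]
r4 m[sun→φ3] = [T, T, T]
r4 m[fog→φ0] = [T, T, T]
r4 m[fog→φ1] = [T, F, T]
r4 m[fog→φ2] = [T, F, T]
r4 m[slip→φ1] = [T, F, T]
r4 m[slip→φ4] = [T, F, T]
r4 m[slip→φ5] = [T, F, T]
r5 m[φ0→sun] = [T, T, T]
r5 m[φ0→fog] = [T, F, T]
r5 m[φ1→fog] = [T, T, T]
r5 m[φ1→slip] = [T, T, T]
r5 m[φ2→fog] = [T, T, T]
r5 m[φ3→sun] = [F, T, T]
r5 m[φ4→slip] = [T, F, T]
r5 m[φ5→slip] = [T, F, T]
r5 m[sun→φ0] = [F, T, T]
r5 m[sun→φ3] = [T, T, T]
r5 m[fog→φ0] = [T, T, T]
r5 m[fog→φ1] = [T, F, T]
r5 m[fog→φ2] = [T, F, T]
r5 m[slip→φ1] = [T, F, T]
r5 m[slip→φ4] = [T, F, T]
r5 m[slip→φ5] = [T, F, T]
fixed point reached at round 5
b[slip] = ⊗ incoming = [T, F, T]

b[slip] = [T, F, T]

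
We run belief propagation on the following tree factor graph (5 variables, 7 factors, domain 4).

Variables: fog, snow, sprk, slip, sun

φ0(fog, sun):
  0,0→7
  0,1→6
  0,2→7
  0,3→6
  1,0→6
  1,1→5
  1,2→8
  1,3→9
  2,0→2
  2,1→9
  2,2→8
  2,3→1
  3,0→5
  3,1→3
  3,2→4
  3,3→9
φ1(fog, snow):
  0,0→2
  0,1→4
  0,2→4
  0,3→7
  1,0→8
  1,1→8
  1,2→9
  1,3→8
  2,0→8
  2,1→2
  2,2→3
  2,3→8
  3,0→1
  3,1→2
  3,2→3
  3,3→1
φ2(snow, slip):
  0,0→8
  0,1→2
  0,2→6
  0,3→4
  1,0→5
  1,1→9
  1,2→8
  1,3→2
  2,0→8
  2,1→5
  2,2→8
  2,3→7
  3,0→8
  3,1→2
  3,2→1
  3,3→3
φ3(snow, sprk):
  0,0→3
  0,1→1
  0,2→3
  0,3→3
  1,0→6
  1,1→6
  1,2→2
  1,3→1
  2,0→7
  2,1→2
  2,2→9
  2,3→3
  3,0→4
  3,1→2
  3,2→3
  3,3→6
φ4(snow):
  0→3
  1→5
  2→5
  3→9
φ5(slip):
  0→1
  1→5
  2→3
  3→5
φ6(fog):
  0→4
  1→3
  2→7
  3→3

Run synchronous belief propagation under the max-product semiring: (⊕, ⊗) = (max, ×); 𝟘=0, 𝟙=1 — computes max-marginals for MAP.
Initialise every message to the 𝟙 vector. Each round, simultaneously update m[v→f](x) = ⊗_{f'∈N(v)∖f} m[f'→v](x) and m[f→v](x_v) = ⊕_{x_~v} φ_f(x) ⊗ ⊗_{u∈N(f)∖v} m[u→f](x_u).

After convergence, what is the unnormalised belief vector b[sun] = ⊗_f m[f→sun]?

init: all messages = 𝟙 over 4 values
r1 m[φ0→fog] = [7, 9, 9, 9]
r1 m[φ0→sun] = [7, 9, 8, 9]
r1 m[φ1→fog] = [7, 9, 8, 3]
r1 m[φ1→snow] = [8, 8, 9, 8]
r1 m[φ2→snow] = [8, 9, 8, 8]
r1 m[φ2→slip] = [8, 9, 8, 7]
r1 m[φ3→snow] = [3, 6, 9, 6]
r1 m[φ3→sprk] = [7, 6, 9, 6]
r1 m[φ4→snow] = [3, 5, 5, 9]
r1 m[φ5→slip] = [1, 5, 3, 5]
r1 m[φ6→fog] = [4, 3, 7, 3]
r1 m[fog→φ0] = [1, 1, 1, 1]
r1 m[fog→φ1] = [1, 1, 1, 1]
r1 m[fog→φ6] = [1, 1, 1, 1]
r1 m[snow→φ1] = [1, 1, 1, 1]
r1 m[snow→φ2] = [1, 1, 1, 1]
r1 m[snow→φ3] = [1, 1, 1, 1]
r1 m[snow→φ4] = [1, 1, 1, 1]
r1 m[sprk→φ3] = [1, 1, 1, 1]
r1 m[slip→φ2] = [1, 1, 1, 1]
r1 m[slip→φ5] = [1, 1, 1, 1]
r1 m[sun→φ0] = [1, 1, 1, 1]
r2 m[φ0→fog] = [7, 9, 9, 9]
r2 m[φ0→sun] = [7, 9, 8, 9]
r2 m[φ1→fog] = [7, 9, 8, 3]
r2 m[φ1→snow] = [8, 8, 9, 8]
r2 m[φ2→snow] = [8, 9, 8, 8]
r2 m[φ2→slip] = [8, 9, 8, 7]
r2 m[φ3→snow] = [3, 6, 9, 6]
r2 m[φ3→sprk] = [7, 6, 9, 6]
r2 m[φ4→snow] = [3, 5, 5, 9]
r2 m[φ5→slip] = [1, 5, 3, 5]
r2 m[φ6→fog] = [4, 3, 7, 3]
r2 m[fog→φ0] = [28, 27, 56, 9]
r2 m[fog→φ1] = [28, 27, 63, 27]
r2 m[fog→φ6] = [49, 81, 72, 27]
r2 m[snow→φ1] = [72, 270, 360, 432]
r2 m[snow→φ2] = [72, 240, 405, 432]
r2 m[snow→φ3] = [192, 360, 360, 576]
r2 m[snow→φ4] = [192, 432, 648, 384]
r2 m[sprk→φ3] = [1, 1, 1, 1]
r2 m[slip→φ2] = [1, 5, 3, 5]
r2 m[slip→φ5] = [8, 9, 8, 7]
r2 m[sun→φ0] = [1, 1, 1, 1]
r3 m[φ0→fog] = [7, 9, 9, 9]
r3 m[φ0→sun] = [196, 504, 448, 243]
r3 m[φ1→fog] = [3024, 3456, 3456, 1080]
r3 m[φ1→snow] = [504, 216, 243, 504]
r3 m[φ2→snow] = [20, 45, 35, 15]
r3 m[φ2→slip] = [3456, 2160, 3240, 2835]
r3 m[φ3→snow] = [3, 6, 9, 6]
r3 m[φ3→sprk] = [2520, 2160, 3240, 3456]
r3 m[φ4→snow] = [3, 5, 5, 9]
r3 m[φ5→slip] = [1, 5, 3, 5]
r3 m[φ6→fog] = [4, 3, 7, 3]
r3 m[fog→φ0] = [28, 27, 56, 9]
r3 m[fog→φ1] = [28, 27, 63, 27]
r3 m[fog→φ6] = [49, 81, 72, 27]
r3 m[snow→φ1] = [72, 270, 360, 432]
r3 m[snow→φ2] = [72, 240, 405, 432]
r3 m[snow→φ3] = [192, 360, 360, 576]
r3 m[snow→φ4] = [192, 432, 648, 384]
r3 m[sprk→φ3] = [1, 1, 1, 1]
r3 m[slip→φ2] = [1, 5, 3, 5]
r3 m[slip→φ5] = [8, 9, 8, 7]
r3 m[sun→φ0] = [1, 1, 1, 1]
r4 m[φ0→fog] = [7, 9, 9, 9]
r4 m[φ0→sun] = [196, 504, 448, 243]
r4 m[φ1→fog] = [3024, 3456, 3456, 1080]
r4 m[φ1→snow] = [504, 216, 243, 504]
r4 m[φ2→snow] = [20, 45, 35, 15]
r4 m[φ2→slip] = [3456, 2160, 3240, 2835]
r4 m[φ3→snow] = [3, 6, 9, 6]
r4 m[φ3→sprk] = [2520, 2160, 3240, 3456]
r4 m[φ4→snow] = [3, 5, 5, 9]
r4 m[φ5→slip] = [1, 5, 3, 5]
r4 m[φ6→fog] = [4, 3, 7, 3]
r4 m[fog→φ0] = [12096, 10368, 24192, 3240]
r4 m[fog→φ1] = [28, 27, 63, 27]
r4 m[fog→φ6] = [21168, 31104, 31104, 9720]
r4 m[snow→φ1] = [180, 1350, 1575, 810]
r4 m[snow→φ2] = [4536, 6480, 10935, 27216]
r4 m[snow→φ3] = [30240, 48600, 42525, 68040]
r4 m[snow→φ4] = [30240, 58320, 76545, 45360]
r4 m[sprk→φ3] = [1, 1, 1, 1]
r4 m[slip→φ2] = [1, 5, 3, 5]
r4 m[slip→φ5] = [3456, 2160, 3240, 2835]
r4 m[sun→φ0] = [1, 1, 1, 1]
r5 m[φ0→fog] = [7, 9, 9, 9]
r5 m[φ0→sun] = [84672, 217728, 193536, 93312]
r5 m[φ1→fog] = [6300, 14175, 6480, 4725]
r5 m[φ1→snow] = [504, 216, 243, 504]
r5 m[φ2→snow] = [20, 45, 35, 15]
r5 m[φ2→slip] = [217728, 58320, 87480, 81648]
r5 m[φ3→snow] = [3, 6, 9, 6]
r5 m[φ3→sprk] = [297675, 291600, 382725, 408240]
r5 m[φ4→snow] = [3, 5, 5, 9]
r5 m[φ5→slip] = [1, 5, 3, 5]
r5 m[φ6→fog] = [4, 3, 7, 3]
r5 m[fog→φ0] = [12096, 10368, 24192, 3240]
r5 m[fog→φ1] = [28, 27, 63, 27]
r5 m[fog→φ6] = [21168, 31104, 31104, 9720]
r5 m[snow→φ1] = [180, 1350, 1575, 810]
r5 m[snow→φ2] = [4536, 6480, 10935, 27216]
r5 m[snow→φ3] = [30240, 48600, 42525, 68040]
r5 m[snow→φ4] = [30240, 58320, 76545, 45360]
r5 m[sprk→φ3] = [1, 1, 1, 1]
r5 m[slip→φ2] = [1, 5, 3, 5]
r5 m[slip→φ5] = [3456, 2160, 3240, 2835]
r5 m[sun→φ0] = [1, 1, 1, 1]
r6 m[φ0→fog] = [7, 9, 9, 9]
r6 m[φ0→sun] = [84672, 217728, 193536, 93312]
r6 m[φ1→fog] = [6300, 14175, 6480, 4725]
r6 m[φ1→snow] = [504, 216, 243, 504]
r6 m[φ2→snow] = [20, 45, 35, 15]
r6 m[φ2→slip] = [217728, 58320, 87480, 81648]
r6 m[φ3→snow] = [3, 6, 9, 6]
r6 m[φ3→sprk] = [297675, 291600, 382725, 408240]
r6 m[φ4→snow] = [3, 5, 5, 9]
r6 m[φ5→slip] = [1, 5, 3, 5]
r6 m[φ6→fog] = [4, 3, 7, 3]
r6 m[fog→φ0] = [25200, 42525, 45360, 14175]
r6 m[fog→φ1] = [28, 27, 63, 27]
r6 m[fog→φ6] = [44100, 127575, 58320, 42525]
r6 m[snow→φ1] = [180, 1350, 1575, 810]
r6 m[snow→φ2] = [4536, 6480, 10935, 27216]
r6 m[snow→φ3] = [30240, 48600, 42525, 68040]
r6 m[snow→φ4] = [30240, 58320, 76545, 45360]
r6 m[sprk→φ3] = [1, 1, 1, 1]
r6 m[slip→φ2] = [1, 5, 3, 5]
r6 m[slip→φ5] = [217728, 58320, 87480, 81648]
r6 m[sun→φ0] = [1, 1, 1, 1]
r7 m[φ0→fog] = [7, 9, 9, 9]
r7 m[φ0→sun] = [255150, 408240, 362880, 382725]
r7 m[φ1→fog] = [6300, 14175, 6480, 4725]
r7 m[φ1→snow] = [504, 216, 243, 504]
r7 m[φ2→snow] = [20, 45, 35, 15]
r7 m[φ2→slip] = [217728, 58320, 87480, 81648]
r7 m[φ3→snow] = [3, 6, 9, 6]
r7 m[φ3→sprk] = [297675, 291600, 382725, 408240]
r7 m[φ4→snow] = [3, 5, 5, 9]
r7 m[φ5→slip] = [1, 5, 3, 5]
r7 m[φ6→fog] = [4, 3, 7, 3]
r7 m[fog→φ0] = [25200, 42525, 45360, 14175]
r7 m[fog→φ1] = [28, 27, 63, 27]
r7 m[fog→φ6] = [44100, 127575, 58320, 42525]
r7 m[snow→φ1] = [180, 1350, 1575, 810]
r7 m[snow→φ2] = [4536, 6480, 10935, 27216]
r7 m[snow→φ3] = [30240, 48600, 42525, 68040]
r7 m[snow→φ4] = [30240, 58320, 76545, 45360]
r7 m[sprk→φ3] = [1, 1, 1, 1]
r7 m[slip→φ2] = [1, 5, 3, 5]
r7 m[slip→φ5] = [217728, 58320, 87480, 81648]
r7 m[sun→φ0] = [1, 1, 1, 1]
r8 m[φ0→fog] = [7, 9, 9, 9]
r8 m[φ0→sun] = [255150, 408240, 362880, 382725]
r8 m[φ1→fog] = [6300, 14175, 6480, 4725]
r8 m[φ1→snow] = [504, 216, 243, 504]
r8 m[φ2→snow] = [20, 45, 35, 15]
r8 m[φ2→slip] = [217728, 58320, 87480, 81648]
r8 m[φ3→snow] = [3, 6, 9, 6]
r8 m[φ3→sprk] = [297675, 291600, 382725, 408240]
r8 m[φ4→snow] = [3, 5, 5, 9]
r8 m[φ5→slip] = [1, 5, 3, 5]
r8 m[φ6→fog] = [4, 3, 7, 3]
r8 m[fog→φ0] = [25200, 42525, 45360, 14175]
r8 m[fog→φ1] = [28, 27, 63, 27]
r8 m[fog→φ6] = [44100, 127575, 58320, 42525]
r8 m[snow→φ1] = [180, 1350, 1575, 810]
r8 m[snow→φ2] = [4536, 6480, 10935, 27216]
r8 m[snow→φ3] = [30240, 48600, 42525, 68040]
r8 m[snow→φ4] = [30240, 58320, 76545, 45360]
r8 m[sprk→φ3] = [1, 1, 1, 1]
r8 m[slip→φ2] = [1, 5, 3, 5]
r8 m[slip→φ5] = [217728, 58320, 87480, 81648]
r8 m[sun→φ0] = [1, 1, 1, 1]
fixed point reached at round 8
b[sun] = ⊗ incoming = [255150, 408240, 362880, 382725]

b[sun] = [255150, 408240, 362880, 382725]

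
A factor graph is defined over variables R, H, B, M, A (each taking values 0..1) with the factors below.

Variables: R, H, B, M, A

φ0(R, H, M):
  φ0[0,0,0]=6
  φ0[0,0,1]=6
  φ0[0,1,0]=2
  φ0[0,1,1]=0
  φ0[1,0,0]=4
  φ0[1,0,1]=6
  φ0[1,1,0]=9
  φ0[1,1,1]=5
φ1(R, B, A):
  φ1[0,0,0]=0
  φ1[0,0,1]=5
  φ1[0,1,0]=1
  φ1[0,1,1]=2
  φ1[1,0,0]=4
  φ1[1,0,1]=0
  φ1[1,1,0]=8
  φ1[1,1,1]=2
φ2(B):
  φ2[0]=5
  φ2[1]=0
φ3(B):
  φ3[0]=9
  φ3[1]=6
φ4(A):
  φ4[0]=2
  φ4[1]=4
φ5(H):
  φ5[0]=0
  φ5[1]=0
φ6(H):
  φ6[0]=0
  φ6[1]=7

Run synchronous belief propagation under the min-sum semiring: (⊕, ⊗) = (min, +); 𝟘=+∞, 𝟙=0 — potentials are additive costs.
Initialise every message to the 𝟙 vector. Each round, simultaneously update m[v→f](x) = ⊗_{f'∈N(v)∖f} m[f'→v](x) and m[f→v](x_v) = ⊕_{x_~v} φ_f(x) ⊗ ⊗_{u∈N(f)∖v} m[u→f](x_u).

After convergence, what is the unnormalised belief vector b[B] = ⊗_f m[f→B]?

init: all messages = 𝟙 over 2 values
r1 m[φ0→R] = [0, 4]
r1 m[φ0→H] = [4, 0]
r1 m[φ0→M] = [2, 0]
r1 m[φ1→R] = [0, 0]
r1 m[φ1→B] = [0, 1]
r1 m[φ1→A] = [0, 0]
r1 m[φ2→B] = [5, 0]
r1 m[φ3→B] = [9, 6]
r1 m[φ4→A] = [2, 4]
r1 m[φ5→H] = [0, 0]
r1 m[φ6→H] = [0, 7]
r1 m[R→φ0] = [0, 0]
r1 m[R→φ1] = [0, 0]
r1 m[H→φ0] = [0, 0]
r1 m[H→φ5] = [0, 0]
r1 m[H→φ6] = [0, 0]
r1 m[B→φ1] = [0, 0]
r1 m[B→φ2] = [0, 0]
r1 m[B→φ3] = [0, 0]
r1 m[M→φ0] = [0, 0]
r1 m[A→φ1] = [0, 0]
r1 m[A→φ4] = [0, 0]
r2 m[φ0→R] = [0, 4]
r2 m[φ0→H] = [4, 0]
r2 m[φ0→M] = [2, 0]
r2 m[φ1→R] = [0, 0]
r2 m[φ1→B] = [0, 1]
r2 m[φ1→A] = [0, 0]
r2 m[φ2→B] = [5, 0]
r2 m[φ3→B] = [9, 6]
r2 m[φ4→A] = [2, 4]
r2 m[φ5→H] = [0, 0]
r2 m[φ6→H] = [0, 7]
r2 m[R→φ0] = [0, 0]
r2 m[R→φ1] = [0, 4]
r2 m[H→φ0] = [0, 7]
r2 m[H→φ5] = [4, 7]
r2 m[H→φ6] = [4, 0]
r2 m[B→φ1] = [14, 6]
r2 m[B→φ2] = [9, 7]
r2 m[B→φ3] = [5, 1]
r2 m[M→φ0] = [0, 0]
r2 m[A→φ1] = [2, 4]
r2 m[A→φ4] = [0, 0]
r3 m[φ0→R] = [6, 4]
r3 m[φ0→H] = [4, 0]
r3 m[φ0→M] = [4, 6]
r3 m[φ1→R] = [9, 12]
r3 m[φ1→B] = [2, 3]
r3 m[φ1→A] = [7, 8]
r3 m[φ2→B] = [5, 0]
r3 m[φ3→B] = [9, 6]
r3 m[φ4→A] = [2, 4]
r3 m[φ5→H] = [0, 0]
r3 m[φ6→H] = [0, 7]
r3 m[R→φ0] = [0, 0]
r3 m[R→φ1] = [0, 4]
r3 m[H→φ0] = [0, 7]
r3 m[H→φ5] = [4, 7]
r3 m[H→φ6] = [4, 0]
r3 m[B→φ1] = [14, 6]
r3 m[B→φ2] = [9, 7]
r3 m[B→φ3] = [5, 1]
r3 m[M→φ0] = [0, 0]
r3 m[A→φ1] = [2, 4]
r3 m[A→φ4] = [0, 0]
r4 m[φ0→R] = [6, 4]
r4 m[φ0→H] = [4, 0]
r4 m[φ0→M] = [4, 6]
r4 m[φ1→R] = [9, 12]
r4 m[φ1→B] = [2, 3]
r4 m[φ1→A] = [7, 8]
r4 m[φ2→B] = [5, 0]
r4 m[φ3→B] = [9, 6]
r4 m[φ4→A] = [2, 4]
r4 m[φ5→H] = [0, 0]
r4 m[φ6→H] = [0, 7]
r4 m[R→φ0] = [9, 12]
r4 m[R→φ1] = [6, 4]
r4 m[H→φ0] = [0, 7]
r4 m[H→φ5] = [4, 7]
r4 m[H→φ6] = [4, 0]
r4 m[B→φ1] = [14, 6]
r4 m[B→φ2] = [11, 9]
r4 m[B→φ3] = [7, 3]
r4 m[M→φ0] = [0, 0]
r4 m[A→φ1] = [2, 4]
r4 m[A→φ4] = [7, 8]
r5 m[φ0→R] = [6, 4]
r5 m[φ0→H] = [15, 9]
r5 m[φ0→M] = [15, 15]
r5 m[φ1→R] = [9, 12]
r5 m[φ1→B] = [8, 9]
r5 m[φ1→A] = [13, 12]
r5 m[φ2→B] = [5, 0]
r5 m[φ3→B] = [9, 6]
r5 m[φ4→A] = [2, 4]
r5 m[φ5→H] = [0, 0]
r5 m[φ6→H] = [0, 7]
r5 m[R→φ0] = [9, 12]
r5 m[R→φ1] = [6, 4]
r5 m[H→φ0] = [0, 7]
r5 m[H→φ5] = [4, 7]
r5 m[H→φ6] = [4, 0]
r5 m[B→φ1] = [14, 6]
r5 m[B→φ2] = [11, 9]
r5 m[B→φ3] = [7, 3]
r5 m[M→φ0] = [0, 0]
r5 m[A→φ1] = [2, 4]
r5 m[A→φ4] = [7, 8]
r6 m[φ0→R] = [6, 4]
r6 m[φ0→H] = [15, 9]
r6 m[φ0→M] = [15, 15]
r6 m[φ1→R] = [9, 12]
r6 m[φ1→B] = [8, 9]
r6 m[φ1→A] = [13, 12]
r6 m[φ2→B] = [5, 0]
r6 m[φ3→B] = [9, 6]
r6 m[φ4→A] = [2, 4]
r6 m[φ5→H] = [0, 0]
r6 m[φ6→H] = [0, 7]
r6 m[R→φ0] = [9, 12]
r6 m[R→φ1] = [6, 4]
r6 m[H→φ0] = [0, 7]
r6 m[H→φ5] = [15, 16]
r6 m[H→φ6] = [15, 9]
r6 m[B→φ1] = [14, 6]
r6 m[B→φ2] = [17, 15]
r6 m[B→φ3] = [13, 9]
r6 m[M→φ0] = [0, 0]
r6 m[A→φ1] = [2, 4]
r6 m[A→φ4] = [13, 12]
r7 m[φ0→R] = [6, 4]
r7 m[φ0→H] = [15, 9]
r7 m[φ0→M] = [15, 15]
r7 m[φ1→R] = [9, 12]
r7 m[φ1→B] = [8, 9]
r7 m[φ1→A] = [13, 12]
r7 m[φ2→B] = [5, 0]
r7 m[φ3→B] = [9, 6]
r7 m[φ4→A] = [2, 4]
r7 m[φ5→H] = [0, 0]
r7 m[φ6→H] = [0, 7]
r7 m[R→φ0] = [9, 12]
r7 m[R→φ1] = [6, 4]
r7 m[H→φ0] = [0, 7]
r7 m[H→φ5] = [15, 16]
r7 m[H→φ6] = [15, 9]
r7 m[B→φ1] = [14, 6]
r7 m[B→φ2] = [17, 15]
r7 m[B→φ3] = [13, 9]
r7 m[M→φ0] = [0, 0]
r7 m[A→φ1] = [2, 4]
r7 m[A→φ4] = [13, 12]
fixed point reached at round 7
b[B] = ⊗ incoming = [22, 15]

b[B] = [22, 15]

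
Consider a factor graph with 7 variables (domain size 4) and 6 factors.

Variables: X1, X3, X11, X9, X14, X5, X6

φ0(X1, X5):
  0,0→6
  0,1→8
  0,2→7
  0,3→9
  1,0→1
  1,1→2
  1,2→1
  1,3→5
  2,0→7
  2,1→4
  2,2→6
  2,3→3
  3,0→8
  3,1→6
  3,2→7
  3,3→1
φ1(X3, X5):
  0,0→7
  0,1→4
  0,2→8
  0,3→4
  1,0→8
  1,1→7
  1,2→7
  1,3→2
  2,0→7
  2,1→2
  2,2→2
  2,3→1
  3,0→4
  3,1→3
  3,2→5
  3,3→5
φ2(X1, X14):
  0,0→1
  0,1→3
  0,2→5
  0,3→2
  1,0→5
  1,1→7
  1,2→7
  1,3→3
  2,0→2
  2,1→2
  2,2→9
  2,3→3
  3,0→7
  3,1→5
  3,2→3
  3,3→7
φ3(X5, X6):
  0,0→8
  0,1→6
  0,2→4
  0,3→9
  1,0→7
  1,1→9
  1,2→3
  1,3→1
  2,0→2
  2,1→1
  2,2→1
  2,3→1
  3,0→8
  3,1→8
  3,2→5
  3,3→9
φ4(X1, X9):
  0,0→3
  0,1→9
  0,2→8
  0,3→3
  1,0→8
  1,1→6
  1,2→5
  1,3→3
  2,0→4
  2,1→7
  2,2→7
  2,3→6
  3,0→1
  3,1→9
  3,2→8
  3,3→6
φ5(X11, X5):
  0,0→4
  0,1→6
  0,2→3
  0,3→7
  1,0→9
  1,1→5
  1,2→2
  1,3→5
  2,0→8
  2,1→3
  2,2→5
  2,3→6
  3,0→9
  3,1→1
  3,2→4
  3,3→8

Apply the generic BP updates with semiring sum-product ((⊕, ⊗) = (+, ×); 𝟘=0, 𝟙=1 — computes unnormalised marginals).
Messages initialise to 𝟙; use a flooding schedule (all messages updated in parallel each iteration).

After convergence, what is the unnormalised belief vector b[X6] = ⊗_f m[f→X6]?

init: all messages = 𝟙 over 4 values
r1 m[φ0→X1] = [30, 9, 20, 22]
r1 m[φ0→X5] = [22, 20, 21, 18]
r1 m[φ1→X3] = [23, 24, 12, 17]
r1 m[φ1→X5] = [26, 16, 22, 12]
r1 m[φ2→X1] = [11, 22, 16, 22]
r1 m[φ2→X14] = [15, 17, 24, 15]
r1 m[φ3→X5] = [27, 20, 5, 30]
r1 m[φ3→X6] = [25, 24, 13, 20]
r1 m[φ4→X1] = [23, 22, 24, 24]
r1 m[φ4→X9] = [16, 31, 28, 18]
r1 m[φ5→X11] = [20, 21, 22, 22]
r1 m[φ5→X5] = [30, 15, 14, 26]
r1 m[X1→φ0] = [1, 1, 1, 1]
r1 m[X1→φ2] = [1, 1, 1, 1]
r1 m[X1→φ4] = [1, 1, 1, 1]
r1 m[X3→φ1] = [1, 1, 1, 1]
r1 m[X11→φ5] = [1, 1, 1, 1]
r1 m[X9→φ4] = [1, 1, 1, 1]
r1 m[X14→φ2] = [1, 1, 1, 1]
r1 m[X5→φ0] = [1, 1, 1, 1]
r1 m[X5→φ1] = [1, 1, 1, 1]
r1 m[X5→φ3] = [1, 1, 1, 1]
r1 m[X5→φ5] = [1, 1, 1, 1]
r1 m[X6→φ3] = [1, 1, 1, 1]
r2 m[φ0→X1] = [30, 9, 20, 22]
r2 m[φ0→X5] = [22, 20, 21, 18]
r2 m[φ1→X3] = [23, 24, 12, 17]
r2 m[φ1→X5] = [26, 16, 22, 12]
r2 m[φ2→X1] = [11, 22, 16, 22]
r2 m[φ2→X14] = [15, 17, 24, 15]
r2 m[φ3→X5] = [27, 20, 5, 30]
r2 m[φ3→X6] = [25, 24, 13, 20]
r2 m[φ4→X1] = [23, 22, 24, 24]
r2 m[φ4→X9] = [16, 31, 28, 18]
r2 m[φ5→X11] = [20, 21, 22, 22]
r2 m[φ5→X5] = [30, 15, 14, 26]
r2 m[X1→φ0] = [253, 484, 384, 528]
r2 m[X1→φ2] = [690, 198, 480, 528]
r2 m[X1→φ4] = [330, 198, 320, 484]
r2 m[X3→φ1] = [1, 1, 1, 1]
r2 m[X11→φ5] = [1, 1, 1, 1]
r2 m[X9→φ4] = [1, 1, 1, 1]
r2 m[X14→φ2] = [1, 1, 1, 1]
r2 m[X5→φ0] = [21060, 4800, 1540, 9360]
r2 m[X5→φ1] = [17820, 6000, 1470, 14040]
r2 m[X5→φ3] = [17160, 4800, 6468, 5616]
r2 m[X5→φ5] = [15444, 6400, 2310, 6480]
r2 m[X6→φ3] = [1, 1, 1, 1]
r3 m[φ0→X1] = [259780, 79000, 203940, 217420]
r3 m[φ0→X5] = [8914, 7696, 8255, 6377]
r3 m[φ1→X3] = [216660, 222930, 153720, 166830]
r3 m[φ1→X5] = [26, 16, 22, 12]
r3 m[φ2→X1] = [11, 22, 16, 22]
r3 m[φ2→X14] = [6336, 7056, 10740, 7110]
r3 m[φ3→X5] = [27, 20, 5, 30]
r3 m[φ3→X6] = [228744, 197556, 117588, 216252]
r3 m[φ4→X1] = [23, 22, 24, 24]
r3 m[φ4→X9] = [4338, 10754, 9742, 6408]
r3 m[φ5→X11] = [152466, 208016, 193182, 206476]
r3 m[φ5→X5] = [30, 15, 14, 26]
r3 m[X1→φ0] = [253, 484, 384, 528]
r3 m[X1→φ2] = [690, 198, 480, 528]
r3 m[X1→φ4] = [330, 198, 320, 484]
r3 m[X3→φ1] = [1, 1, 1, 1]
r3 m[X11→φ5] = [1, 1, 1, 1]
r3 m[X9→φ4] = [1, 1, 1, 1]
r3 m[X14→φ2] = [1, 1, 1, 1]
r3 m[X5→φ0] = [21060, 4800, 1540, 9360]
r3 m[X5→φ1] = [17820, 6000, 1470, 14040]
r3 m[X5→φ3] = [17160, 4800, 6468, 5616]
r3 m[X5→φ5] = [15444, 6400, 2310, 6480]
r3 m[X6→φ3] = [1, 1, 1, 1]
r4 m[φ0→X1] = [259780, 79000, 203940, 217420]
r4 m[φ0→X5] = [8914, 7696, 8255, 6377]
r4 m[φ1→X3] = [216660, 222930, 153720, 166830]
r4 m[φ1→X5] = [26, 16, 22, 12]
r4 m[φ2→X1] = [11, 22, 16, 22]
r4 m[φ2→X14] = [6336, 7056, 10740, 7110]
r4 m[φ3→X5] = [27, 20, 5, 30]
r4 m[φ3→X6] = [228744, 197556, 117588, 216252]
r4 m[φ4→X1] = [23, 22, 24, 24]
r4 m[φ4→X9] = [4338, 10754, 9742, 6408]
r4 m[φ5→X11] = [152466, 208016, 193182, 206476]
r4 m[φ5→X5] = [30, 15, 14, 26]
r4 m[X1→φ0] = [253, 484, 384, 528]
r4 m[X1→φ2] = [5974940, 1738000, 4894560, 5218080]
r4 m[X1→φ4] = [2857580, 1738000, 3263040, 4783240]
r4 m[X3→φ1] = [1, 1, 1, 1]
r4 m[X11→φ5] = [1, 1, 1, 1]
r4 m[X9→φ4] = [1, 1, 1, 1]
r4 m[X14→φ2] = [1, 1, 1, 1]
r4 m[X5→φ0] = [21060, 4800, 1540, 9360]
r4 m[X5→φ1] = [7220340, 2308800, 577850, 4974060]
r4 m[X5→φ3] = [6952920, 1847040, 2542540, 1989624]
r4 m[X5→φ5] = [6257628, 2462720, 908050, 2295720]
r4 m[X6→φ3] = [1, 1, 1, 1]
r5 m[φ0→X1] = [259780, 79000, 203940, 217420]
r5 m[φ0→X5] = [8914, 7696, 8255, 6377]
r5 m[φ1→X3] = [84296620, 87917390, 61289740, 63567310]
r5 m[φ1→X5] = [26, 16, 22, 12]
r5 m[φ2→X1] = [11, 22, 16, 22]
r5 m[φ2→X14] = [60980620, 65970340, 101745980, 68374120]
r5 m[φ3→X5] = [27, 20, 5, 30]
r5 m[φ3→X6] = [89554712, 76800412, 45843460, 84872476]
r5 m[φ4→X1] = [23, 22, 24, 24]
r5 m[φ4→X9] = [40312140, 102036660, 92657840, 62064420]
r5 m[φ5→X11] = [58601022, 81926952, 75763754, 80779332]
r5 m[φ5→X5] = [30, 15, 14, 26]
r5 m[X1→φ0] = [253, 484, 384, 528]
r5 m[X1→φ2] = [5974940, 1738000, 4894560, 5218080]
r5 m[X1→φ4] = [2857580, 1738000, 3263040, 4783240]
r5 m[X3→φ1] = [1, 1, 1, 1]
r5 m[X11→φ5] = [1, 1, 1, 1]
r5 m[X9→φ4] = [1, 1, 1, 1]
r5 m[X14→φ2] = [1, 1, 1, 1]
r5 m[X5→φ0] = [21060, 4800, 1540, 9360]
r5 m[X5→φ1] = [7220340, 2308800, 577850, 4974060]
r5 m[X5→φ3] = [6952920, 1847040, 2542540, 1989624]
r5 m[X5→φ5] = [6257628, 2462720, 908050, 2295720]
r5 m[X6→φ3] = [1, 1, 1, 1]
r6 m[φ0→X1] = [259780, 79000, 203940, 217420]
r6 m[φ0→X5] = [8914, 7696, 8255, 6377]
r6 m[φ1→X3] = [84296620, 87917390, 61289740, 63567310]
r6 m[φ1→X5] = [26, 16, 22, 12]
r6 m[φ2→X1] = [11, 22, 16, 22]
r6 m[φ2→X14] = [60980620, 65970340, 101745980, 68374120]
r6 m[φ3→X5] = [27, 20, 5, 30]
r6 m[φ3→X6] = [89554712, 76800412, 45843460, 84872476]
r6 m[φ4→X1] = [23, 22, 24, 24]
r6 m[φ4→X9] = [40312140, 102036660, 92657840, 62064420]
r6 m[φ5→X11] = [58601022, 81926952, 75763754, 80779332]
r6 m[φ5→X5] = [30, 15, 14, 26]
r6 m[X1→φ0] = [253, 484, 384, 528]
r6 m[X1→φ2] = [5974940, 1738000, 4894560, 5218080]
r6 m[X1→φ4] = [2857580, 1738000, 3263040, 4783240]
r6 m[X3→φ1] = [1, 1, 1, 1]
r6 m[X11→φ5] = [1, 1, 1, 1]
r6 m[X9→φ4] = [1, 1, 1, 1]
r6 m[X14→φ2] = [1, 1, 1, 1]
r6 m[X5→φ0] = [21060, 4800, 1540, 9360]
r6 m[X5→φ1] = [7220340, 2308800, 577850, 4974060]
r6 m[X5→φ3] = [6952920, 1847040, 2542540, 1989624]
r6 m[X5→φ5] = [6257628, 2462720, 908050, 2295720]
r6 m[X6→φ3] = [1, 1, 1, 1]
fixed point reached at round 6
b[X6] = ⊗ incoming = [89554712, 76800412, 45843460, 84872476]

b[X6] = [89554712, 76800412, 45843460, 84872476]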